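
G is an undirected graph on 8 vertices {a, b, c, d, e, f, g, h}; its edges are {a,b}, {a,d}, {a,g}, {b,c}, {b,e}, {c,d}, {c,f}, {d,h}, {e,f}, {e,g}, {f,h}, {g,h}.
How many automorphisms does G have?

48

G is 3-regular and bipartite on 2^3 = 8 vertices with girth 4; it is the hypercube graph Q_3. Aut(Q_3) consists of the signed permutations of the 3 coordinate axes: 3! permutations times 2^3 sign flips, so |Aut| = 2^3·3! = 48.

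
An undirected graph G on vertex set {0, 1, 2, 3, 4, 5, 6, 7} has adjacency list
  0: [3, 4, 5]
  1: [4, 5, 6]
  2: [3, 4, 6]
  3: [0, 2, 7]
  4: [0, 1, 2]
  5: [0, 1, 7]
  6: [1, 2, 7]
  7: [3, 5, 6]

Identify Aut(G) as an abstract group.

G is 3-regular and bipartite on 2^3 = 8 vertices with girth 4; it is the hypercube graph Q_3. Aut(Q_3) consists of the signed permutations of the 3 coordinate axes: 3! permutations times 2^3 sign flips, so |Aut| = 2^3·3! = 48.

Z_2^3 ⋊ S_3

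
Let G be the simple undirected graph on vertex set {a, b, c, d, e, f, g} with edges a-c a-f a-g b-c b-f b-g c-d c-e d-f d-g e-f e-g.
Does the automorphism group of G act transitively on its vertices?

No

Automorphisms preserve degree, but G has vertices of degree 3 and vertices of degree 4; no automorphism maps one to the other, so G is not vertex-transitive.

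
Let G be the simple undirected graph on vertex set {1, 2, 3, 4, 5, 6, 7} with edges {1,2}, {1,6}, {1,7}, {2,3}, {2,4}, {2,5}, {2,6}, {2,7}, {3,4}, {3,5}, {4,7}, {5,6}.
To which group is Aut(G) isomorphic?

Vertex 2 is the unique vertex of degree 6; the remaining 6 vertices each have degree 3 and induce a cycle, so G is the wheel on 7 vertices with hub 2. With the hub fixed, the remaining symmetry is that of the rim cycle C_6, giving the dihedral group D_6.

D_6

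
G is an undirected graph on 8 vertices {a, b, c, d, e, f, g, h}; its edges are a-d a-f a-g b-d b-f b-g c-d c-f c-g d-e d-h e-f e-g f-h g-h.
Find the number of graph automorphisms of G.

720

The vertices split by degree into {d, f, g} (degree 5) and {a, b, c, e, h} (degree 3); every edge runs between the two parts, so G is the complete bipartite graph K_{3,5}. Automorphisms preserve the bipartition setwise (since the parts differ in size) and act as S_5 × S_3 within it; |Aut| = 720.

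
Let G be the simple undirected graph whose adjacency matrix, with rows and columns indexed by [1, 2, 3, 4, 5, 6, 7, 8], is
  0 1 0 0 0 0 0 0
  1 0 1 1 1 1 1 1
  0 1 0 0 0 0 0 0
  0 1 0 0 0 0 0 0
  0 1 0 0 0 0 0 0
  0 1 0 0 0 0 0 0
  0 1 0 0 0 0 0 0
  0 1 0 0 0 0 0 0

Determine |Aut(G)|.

5040

Vertex 2 has degree 7 and every other vertex has degree 1, so G is the star K_{1,7} with centre 2. The 7 leaves are pairwise interchangeable while the centre is fixed, giving Aut(G) = S_7.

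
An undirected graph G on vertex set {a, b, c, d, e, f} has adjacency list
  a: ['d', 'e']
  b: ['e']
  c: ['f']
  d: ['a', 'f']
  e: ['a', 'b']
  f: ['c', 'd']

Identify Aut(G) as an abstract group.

the cyclic group of order 2

The degree sequence is [2, 1, 1, 2, 2, 2]; the two degree-1 vertices b and c are the ends of a path, so G = P_6. A path has exactly one nontrivial symmetry — reversal — giving Aut(G) of order 2.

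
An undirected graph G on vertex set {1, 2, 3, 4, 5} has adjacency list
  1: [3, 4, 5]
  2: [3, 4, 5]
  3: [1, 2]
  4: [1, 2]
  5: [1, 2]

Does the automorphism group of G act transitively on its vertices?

Automorphisms preserve degree, but G has vertices of degree 2 and vertices of degree 3; no automorphism maps one to the other, so G is not vertex-transitive.

No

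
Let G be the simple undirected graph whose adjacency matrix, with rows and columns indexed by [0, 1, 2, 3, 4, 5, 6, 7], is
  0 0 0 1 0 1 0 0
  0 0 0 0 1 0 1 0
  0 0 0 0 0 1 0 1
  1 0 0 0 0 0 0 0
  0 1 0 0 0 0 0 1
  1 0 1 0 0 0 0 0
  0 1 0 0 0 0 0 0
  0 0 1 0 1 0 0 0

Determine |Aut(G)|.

The degree sequence is [2, 2, 2, 1, 2, 2, 1, 2]; the two degree-1 vertices 3 and 6 are the ends of a path, so G = P_8. A path has exactly one nontrivial symmetry — reversal — giving Aut(G) of order 2.

2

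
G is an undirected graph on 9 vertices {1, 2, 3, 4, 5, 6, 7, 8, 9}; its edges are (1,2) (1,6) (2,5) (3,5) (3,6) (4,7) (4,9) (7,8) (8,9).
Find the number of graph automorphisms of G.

G has two connected components, {1, 2, 3, 5, 6} and {4, 7, 8, 9}; each is 2-regular, so G = C_5 ⊔ C_4. No automorphism exchanges components of different sizes, hence Aut(G) is the direct product D_5 × D_4, order 80.

80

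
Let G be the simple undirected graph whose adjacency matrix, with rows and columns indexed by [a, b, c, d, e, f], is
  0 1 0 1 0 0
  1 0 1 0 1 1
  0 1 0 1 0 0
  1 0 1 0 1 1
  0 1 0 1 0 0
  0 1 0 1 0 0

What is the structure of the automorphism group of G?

S_2 × S_4

The vertices split by degree into {b, d} (degree 4) and {a, c, e, f} (degree 2); every edge runs between the two parts, so G is the complete bipartite graph K_{2,4}. Automorphisms preserve the bipartition setwise (since the parts differ in size) and act as S_2 × S_4 within it; |Aut| = 48.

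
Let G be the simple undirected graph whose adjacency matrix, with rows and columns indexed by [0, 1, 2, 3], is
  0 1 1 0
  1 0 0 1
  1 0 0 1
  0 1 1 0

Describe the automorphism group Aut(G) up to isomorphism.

(S_2 × S_2) ⋊ Z_2

G is 2-regular and bipartite with parts {1, 2} and {0, 3} (each part is independent and every cross-pair is an edge), so G = K_{2,2}. Aut(K_{2,2}) is the wreath product S_2 ≀ Z_2: permute within each part, then optionally swap the parts; |Aut| = 2·(2!)² = 8.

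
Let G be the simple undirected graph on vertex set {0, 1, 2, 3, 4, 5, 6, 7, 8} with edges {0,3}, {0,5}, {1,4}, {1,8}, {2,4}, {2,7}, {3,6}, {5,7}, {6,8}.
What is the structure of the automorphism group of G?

D_9

G is 2-regular and connected on 9 vertices, i.e. the cycle C_9. The automorphisms of the 9-cycle are exactly the symmetries of a regular 9-gon: the dihedral group D_9, |D_9| = 18.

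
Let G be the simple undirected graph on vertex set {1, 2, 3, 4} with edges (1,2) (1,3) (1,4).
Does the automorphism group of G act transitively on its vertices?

Vertex 1 is the only vertex of degree 3, so every automorphism fixes it; G is not vertex-transitive.

No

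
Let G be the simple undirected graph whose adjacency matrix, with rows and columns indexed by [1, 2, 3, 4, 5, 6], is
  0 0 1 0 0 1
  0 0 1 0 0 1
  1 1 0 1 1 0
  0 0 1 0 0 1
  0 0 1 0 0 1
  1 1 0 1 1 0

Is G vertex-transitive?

Automorphisms preserve degree, but G has vertices of degree 2 and vertices of degree 4; no automorphism maps one to the other, so G is not vertex-transitive.

No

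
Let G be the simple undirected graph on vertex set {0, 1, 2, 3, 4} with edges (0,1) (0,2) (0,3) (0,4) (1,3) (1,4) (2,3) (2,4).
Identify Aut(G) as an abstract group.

D_4

Vertex 0 is the unique vertex of degree 4; the remaining 4 vertices each have degree 3 and induce a cycle, so G is the wheel on 5 vertices with hub 0. With the hub fixed, the remaining symmetry is that of the rim cycle C_4, giving the dihedral group D_4.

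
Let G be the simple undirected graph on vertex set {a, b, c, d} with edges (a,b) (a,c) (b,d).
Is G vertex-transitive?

No

Automorphisms preserve degree, but G has vertices of degree 1 and vertices of degree 2; no automorphism maps one to the other, so G is not vertex-transitive.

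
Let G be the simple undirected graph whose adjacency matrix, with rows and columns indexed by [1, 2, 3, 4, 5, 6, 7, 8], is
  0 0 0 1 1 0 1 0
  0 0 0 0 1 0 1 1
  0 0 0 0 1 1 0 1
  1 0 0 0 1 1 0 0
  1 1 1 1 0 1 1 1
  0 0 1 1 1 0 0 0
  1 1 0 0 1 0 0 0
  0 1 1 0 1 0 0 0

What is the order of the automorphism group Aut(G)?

14

Vertex 5 is the unique vertex of degree 7; the remaining 7 vertices each have degree 3 and induce a cycle, so G is the wheel on 8 vertices with hub 5. With the hub fixed, the remaining symmetry is that of the rim cycle C_7, giving the dihedral group D_7.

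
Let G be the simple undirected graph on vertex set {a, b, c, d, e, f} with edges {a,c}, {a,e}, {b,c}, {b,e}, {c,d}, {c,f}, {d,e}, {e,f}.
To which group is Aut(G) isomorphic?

S_2 × S_4

The vertices split by degree into {c, e} (degree 4) and {a, b, d, f} (degree 2); every edge runs between the two parts, so G is the complete bipartite graph K_{2,4}. The parts have unequal sizes, so no automorphism swaps them; each part is permuted independently, giving S_2 × S_4 of order 2!·4! = 48.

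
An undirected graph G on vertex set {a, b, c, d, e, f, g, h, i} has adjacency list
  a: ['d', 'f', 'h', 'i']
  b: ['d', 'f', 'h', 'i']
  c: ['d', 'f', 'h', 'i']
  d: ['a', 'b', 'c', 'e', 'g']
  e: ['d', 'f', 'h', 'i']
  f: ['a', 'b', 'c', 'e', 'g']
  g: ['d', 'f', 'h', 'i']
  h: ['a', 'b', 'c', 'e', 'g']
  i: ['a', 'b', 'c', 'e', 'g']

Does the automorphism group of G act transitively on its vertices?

No

Automorphisms preserve degree, but G has vertices of degree 4 and vertices of degree 5; no automorphism maps one to the other, so G is not vertex-transitive.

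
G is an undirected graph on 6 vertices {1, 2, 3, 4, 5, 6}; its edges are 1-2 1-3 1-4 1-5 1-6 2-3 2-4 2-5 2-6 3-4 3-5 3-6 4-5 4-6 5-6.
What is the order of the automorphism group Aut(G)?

720

Every vertex has degree 5, so G is the complete graph K_6. Any permutation of the 6 vertices preserves K_6, so Aut(K_6) = S_6 of order 6! = 720.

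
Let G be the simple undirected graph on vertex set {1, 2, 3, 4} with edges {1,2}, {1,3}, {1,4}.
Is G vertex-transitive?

Vertex 1 is the only vertex of degree 3, so every automorphism fixes it; G is not vertex-transitive.

No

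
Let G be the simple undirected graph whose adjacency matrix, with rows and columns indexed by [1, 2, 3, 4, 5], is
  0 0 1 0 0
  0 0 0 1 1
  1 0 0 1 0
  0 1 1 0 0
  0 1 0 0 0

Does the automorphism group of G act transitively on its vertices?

Automorphisms preserve degree, but G has vertices of degree 1 and vertices of degree 2; no automorphism maps one to the other, so G is not vertex-transitive.

No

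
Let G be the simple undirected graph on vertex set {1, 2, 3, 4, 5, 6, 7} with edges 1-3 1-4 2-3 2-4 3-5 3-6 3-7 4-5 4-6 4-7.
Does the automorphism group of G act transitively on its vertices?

Automorphisms preserve degree, but G has vertices of degree 2 and vertices of degree 5; no automorphism maps one to the other, so G is not vertex-transitive.

No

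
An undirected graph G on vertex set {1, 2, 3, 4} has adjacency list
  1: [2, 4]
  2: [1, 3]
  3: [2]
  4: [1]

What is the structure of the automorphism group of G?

The degree sequence is [2, 2, 1, 1]; the two degree-1 vertices 3 and 4 are the ends of a path, so G = P_4. The only nontrivial automorphism of a path is the end-to-end reflection, so Aut(G) ≅ Z_2.

Z_2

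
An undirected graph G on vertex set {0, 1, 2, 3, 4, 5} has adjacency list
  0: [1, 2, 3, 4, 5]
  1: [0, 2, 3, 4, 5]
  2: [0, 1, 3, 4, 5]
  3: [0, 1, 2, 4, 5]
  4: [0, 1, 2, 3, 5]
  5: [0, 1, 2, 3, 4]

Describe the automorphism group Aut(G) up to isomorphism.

All 6 vertices are pairwise adjacent: G = K_6. Any permutation of the 6 vertices preserves K_6, so Aut(K_6) = S_6 of order 6! = 720.

the symmetric group on 6 letters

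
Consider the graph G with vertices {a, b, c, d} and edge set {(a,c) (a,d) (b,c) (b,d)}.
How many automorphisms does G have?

Every vertex has degree 2 and the graph is connected, so G is the 4-cycle C_4. C_4 has 4 rotations and 4 reflections, so Aut(C_4) ≅ D_4 of order 8.

8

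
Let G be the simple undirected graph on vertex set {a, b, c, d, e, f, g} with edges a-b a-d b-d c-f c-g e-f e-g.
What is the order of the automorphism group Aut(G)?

G has two connected components, {c, e, f, g} and {a, b, d}; each is 2-regular, so G = C_4 ⊔ C_3. The components are non-isomorphic (different sizes), so Aut(G) = Aut(C_4) × Aut(C_3) = D_4 × D_3 of order 8·6 = 48.

48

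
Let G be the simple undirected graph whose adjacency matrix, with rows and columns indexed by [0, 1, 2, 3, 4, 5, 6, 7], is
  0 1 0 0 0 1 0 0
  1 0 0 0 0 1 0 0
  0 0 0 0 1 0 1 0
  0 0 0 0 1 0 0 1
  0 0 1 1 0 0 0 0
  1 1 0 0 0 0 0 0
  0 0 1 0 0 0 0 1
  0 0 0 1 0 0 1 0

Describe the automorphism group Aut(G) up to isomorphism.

D_3 × D_5

G has two connected components, {2, 3, 4, 6, 7} and {0, 1, 5}; each is 2-regular, so G = C_5 ⊔ C_3. No automorphism exchanges components of different sizes, hence Aut(G) is the direct product D_3 × D_5, order 60.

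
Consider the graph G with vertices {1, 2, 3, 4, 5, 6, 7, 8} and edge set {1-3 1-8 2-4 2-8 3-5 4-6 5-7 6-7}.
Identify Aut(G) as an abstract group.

Every vertex has degree 2 and the graph is connected, so G is the 8-cycle C_8. The automorphisms of the 8-cycle are exactly the symmetries of a regular 8-gon: the dihedral group D_8, |D_8| = 16.

the dihedral group of order 16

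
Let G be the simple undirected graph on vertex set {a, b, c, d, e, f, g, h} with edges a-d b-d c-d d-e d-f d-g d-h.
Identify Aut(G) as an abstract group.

S_7

Vertex d has degree 7 and every other vertex has degree 1, so G is the star K_{1,7} with centre d. Any automorphism fixes the centre and permutes the 7 leaves freely, so Aut(G) ≅ S_7 of order 7! = 5040.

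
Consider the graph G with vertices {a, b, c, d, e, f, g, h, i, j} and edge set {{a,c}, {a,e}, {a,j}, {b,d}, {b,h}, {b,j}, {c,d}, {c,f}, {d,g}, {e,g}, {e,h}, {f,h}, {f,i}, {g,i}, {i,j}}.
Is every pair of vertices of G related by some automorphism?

G is 3-regular on 10 vertices with no triangles and no 4-cycles (girth 5): this is the Petersen graph. It is a classical fact that the Petersen graph has automorphism group S_5 (order 120), arising from its description as the Kneser graph K(5,2). This group acts transitively on the 10 vertices.

Yes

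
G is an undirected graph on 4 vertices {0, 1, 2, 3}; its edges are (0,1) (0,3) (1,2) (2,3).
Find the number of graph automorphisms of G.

G is 2-regular and bipartite on 2^2 = 4 vertices with girth 4; it is the hypercube graph Q_2. Aut(Q_2) consists of the signed permutations of the 2 coordinate axes: 2! permutations times 2^2 sign flips, so |Aut| = 2^2·2! = 8.

8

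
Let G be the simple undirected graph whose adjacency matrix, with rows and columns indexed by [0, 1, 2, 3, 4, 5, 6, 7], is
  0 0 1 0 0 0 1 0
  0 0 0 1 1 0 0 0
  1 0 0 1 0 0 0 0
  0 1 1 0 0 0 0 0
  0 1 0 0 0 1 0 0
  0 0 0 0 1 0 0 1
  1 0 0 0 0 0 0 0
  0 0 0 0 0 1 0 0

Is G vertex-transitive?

Automorphisms preserve degree, but G has vertices of degree 1 and vertices of degree 2; no automorphism maps one to the other, so G is not vertex-transitive.

No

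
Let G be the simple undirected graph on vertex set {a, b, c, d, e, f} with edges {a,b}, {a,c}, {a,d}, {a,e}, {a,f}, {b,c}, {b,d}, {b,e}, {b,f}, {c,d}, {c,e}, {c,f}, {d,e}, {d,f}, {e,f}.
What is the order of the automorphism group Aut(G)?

All 6 vertices are pairwise adjacent: G = K_6. Every bijection on the vertex set is an automorphism of K_6; hence Aut(K_6) ≅ S_6, order 720.

720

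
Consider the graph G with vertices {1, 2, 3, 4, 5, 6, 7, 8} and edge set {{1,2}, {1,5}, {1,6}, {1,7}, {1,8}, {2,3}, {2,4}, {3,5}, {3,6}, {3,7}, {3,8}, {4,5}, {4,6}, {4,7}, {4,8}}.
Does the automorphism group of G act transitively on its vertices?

No

Automorphisms preserve degree, but G has vertices of degree 3 and vertices of degree 5; no automorphism maps one to the other, so G is not vertex-transitive.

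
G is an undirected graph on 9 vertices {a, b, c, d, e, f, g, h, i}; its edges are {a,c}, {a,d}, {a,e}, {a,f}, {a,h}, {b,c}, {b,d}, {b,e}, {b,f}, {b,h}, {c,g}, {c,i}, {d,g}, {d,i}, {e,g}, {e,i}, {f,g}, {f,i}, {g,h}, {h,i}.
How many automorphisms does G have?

2880

The vertices split by degree into {a, b, g, i} (degree 5) and {c, d, e, f, h} (degree 4); every edge runs between the two parts, so G is the complete bipartite graph K_{4,5}. The parts have unequal sizes, so no automorphism swaps them; each part is permuted independently, giving S_4 × S_5 of order 4!·5! = 2880.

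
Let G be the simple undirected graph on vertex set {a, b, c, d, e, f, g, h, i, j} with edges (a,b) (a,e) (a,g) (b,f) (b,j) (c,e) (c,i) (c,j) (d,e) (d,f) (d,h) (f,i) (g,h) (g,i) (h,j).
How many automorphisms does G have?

G is 3-regular on 10 vertices with no triangles and no 4-cycles (girth 5): this is the Petersen graph. Viewing the Petersen graph as the Kneser graph K(5,2) — vertices are 2-subsets of {1,…,5}, edges join disjoint pairs — its automorphisms are exactly the permutations of the 5-element set, so Aut ≅ S_5 of order 120.

120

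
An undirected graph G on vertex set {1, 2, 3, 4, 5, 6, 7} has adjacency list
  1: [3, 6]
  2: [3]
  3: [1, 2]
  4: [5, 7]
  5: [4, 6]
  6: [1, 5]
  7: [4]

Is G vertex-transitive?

No

Automorphisms preserve degree, but G has vertices of degree 1 and vertices of degree 2; no automorphism maps one to the other, so G is not vertex-transitive.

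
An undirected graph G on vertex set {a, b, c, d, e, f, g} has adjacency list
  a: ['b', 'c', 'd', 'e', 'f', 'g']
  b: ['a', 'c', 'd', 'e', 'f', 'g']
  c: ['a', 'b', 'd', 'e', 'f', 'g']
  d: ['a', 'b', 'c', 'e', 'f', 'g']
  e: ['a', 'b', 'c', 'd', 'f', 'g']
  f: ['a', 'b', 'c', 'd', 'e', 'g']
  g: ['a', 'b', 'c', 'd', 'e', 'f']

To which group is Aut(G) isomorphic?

the symmetric group on 7 letters

Every vertex has degree 6, so G is the complete graph K_7. Any permutation of the 7 vertices preserves K_7, so Aut(K_7) = S_7 of order 7! = 5040.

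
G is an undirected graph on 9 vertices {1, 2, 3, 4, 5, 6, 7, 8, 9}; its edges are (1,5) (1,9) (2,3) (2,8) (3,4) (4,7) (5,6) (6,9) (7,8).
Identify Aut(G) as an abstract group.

D_4 × D_5

G has two connected components, {2, 3, 4, 7, 8} and {1, 5, 6, 9}; each is 2-regular, so G = C_5 ⊔ C_4. The components are non-isomorphic (different sizes), so Aut(G) = Aut(C_4) × Aut(C_5) = D_4 × D_5 of order 8·10 = 80.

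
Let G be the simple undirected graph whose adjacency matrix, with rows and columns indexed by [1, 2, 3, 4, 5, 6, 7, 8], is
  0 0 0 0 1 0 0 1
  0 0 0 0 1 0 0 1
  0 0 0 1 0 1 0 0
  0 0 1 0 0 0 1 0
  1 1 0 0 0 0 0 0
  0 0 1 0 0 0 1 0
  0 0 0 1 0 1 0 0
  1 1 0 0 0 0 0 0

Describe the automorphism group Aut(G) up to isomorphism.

G has two connected components, {3, 4, 6, 7} and {1, 2, 5, 8}; each is 2-regular, so G = C_4 ⊔ C_4. Aut of a disjoint union of two copies of C_4 is the wreath product D_4 ≀ Z_2, of order 2·8² = 128.

(D_4 × D_4) ⋊ Z_2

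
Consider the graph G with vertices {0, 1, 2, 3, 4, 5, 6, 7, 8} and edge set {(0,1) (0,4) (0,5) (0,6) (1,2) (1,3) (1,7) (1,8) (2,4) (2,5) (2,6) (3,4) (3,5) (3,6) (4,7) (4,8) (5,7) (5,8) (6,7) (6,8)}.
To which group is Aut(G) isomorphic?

The vertices split by degree into {1, 4, 5, 6} (degree 5) and {0, 2, 3, 7, 8} (degree 4); every edge runs between the two parts, so G is the complete bipartite graph K_{4,5}. The parts have unequal sizes, so no automorphism swaps them; each part is permuted independently, giving S_5 × S_4 of order 5!·4! = 2880.

S_5 × S_4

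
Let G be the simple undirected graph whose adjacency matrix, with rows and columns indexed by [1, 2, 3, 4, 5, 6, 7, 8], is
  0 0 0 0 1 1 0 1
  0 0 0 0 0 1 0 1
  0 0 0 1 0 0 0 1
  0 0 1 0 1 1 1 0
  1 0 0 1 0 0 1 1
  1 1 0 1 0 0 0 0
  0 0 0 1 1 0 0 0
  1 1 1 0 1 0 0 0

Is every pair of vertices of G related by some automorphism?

No

Automorphisms preserve degree, but G has vertices of degree 2 and vertices of degree 4; no automorphism maps one to the other, so G is not vertex-transitive.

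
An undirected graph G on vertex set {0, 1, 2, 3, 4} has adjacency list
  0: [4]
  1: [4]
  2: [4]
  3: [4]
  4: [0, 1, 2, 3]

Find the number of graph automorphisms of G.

Vertex 4 has degree 4 and every other vertex has degree 1, so G is the star K_{1,4} with centre 4. Any automorphism fixes the centre and permutes the 4 leaves freely, so Aut(G) ≅ S_4 of order 4! = 24.

24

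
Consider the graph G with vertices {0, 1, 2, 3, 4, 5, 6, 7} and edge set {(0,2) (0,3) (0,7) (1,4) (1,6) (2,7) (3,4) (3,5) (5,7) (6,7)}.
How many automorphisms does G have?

The degree sequence is [3, 2, 2, 3, 2, 2, 2, 4]. Checking the degree-preserving permutations of the vertex set shows that none except the identity preserves every edge, so Aut(G) is trivial.

1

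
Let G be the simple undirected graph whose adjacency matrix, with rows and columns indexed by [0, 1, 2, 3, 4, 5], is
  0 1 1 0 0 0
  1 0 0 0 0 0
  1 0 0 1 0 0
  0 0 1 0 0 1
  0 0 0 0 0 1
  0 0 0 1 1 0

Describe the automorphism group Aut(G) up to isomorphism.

the cyclic group of order 2

The degree sequence is [2, 1, 2, 2, 1, 2]; the two degree-1 vertices 1 and 4 are the ends of a path, so G = P_6. A path has exactly one nontrivial symmetry — reversal — giving Aut(G) of order 2.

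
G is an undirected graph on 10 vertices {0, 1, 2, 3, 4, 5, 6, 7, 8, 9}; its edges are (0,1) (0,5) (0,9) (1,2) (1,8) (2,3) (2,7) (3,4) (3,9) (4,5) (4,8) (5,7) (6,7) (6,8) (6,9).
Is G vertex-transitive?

G is 3-regular on 10 vertices with no triangles and no 4-cycles (girth 5): this is the Petersen graph. Viewing the Petersen graph as the Kneser graph K(5,2) — vertices are 2-subsets of {1,…,5}, edges join disjoint pairs — its automorphisms are exactly the permutations of the 5-element set, so Aut ≅ S_5 of order 120. Under this action every vertex can be carried to every other, so G is vertex-transitive.

Yes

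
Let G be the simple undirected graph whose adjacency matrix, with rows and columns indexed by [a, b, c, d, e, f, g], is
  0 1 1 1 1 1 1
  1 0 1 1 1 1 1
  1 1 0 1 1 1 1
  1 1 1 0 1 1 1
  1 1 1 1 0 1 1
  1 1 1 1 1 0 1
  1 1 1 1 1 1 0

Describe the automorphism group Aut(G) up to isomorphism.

Every vertex has degree 6, so G is the complete graph K_7. Any permutation of the 7 vertices preserves K_7, so Aut(K_7) = S_7 of order 7! = 5040.

the symmetric group on 7 letters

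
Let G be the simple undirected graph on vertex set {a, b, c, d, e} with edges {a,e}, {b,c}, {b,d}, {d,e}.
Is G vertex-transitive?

No

Automorphisms preserve degree, but G has vertices of degree 1 and vertices of degree 2; no automorphism maps one to the other, so G is not vertex-transitive.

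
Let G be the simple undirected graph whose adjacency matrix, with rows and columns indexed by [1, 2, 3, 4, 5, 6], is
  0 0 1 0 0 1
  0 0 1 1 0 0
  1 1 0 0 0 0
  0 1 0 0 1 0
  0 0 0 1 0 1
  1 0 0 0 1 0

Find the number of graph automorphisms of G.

12

G is 2-regular and connected on 6 vertices, i.e. the cycle C_6. C_6 has 6 rotations and 6 reflections, so Aut(C_6) ≅ D_6 of order 12.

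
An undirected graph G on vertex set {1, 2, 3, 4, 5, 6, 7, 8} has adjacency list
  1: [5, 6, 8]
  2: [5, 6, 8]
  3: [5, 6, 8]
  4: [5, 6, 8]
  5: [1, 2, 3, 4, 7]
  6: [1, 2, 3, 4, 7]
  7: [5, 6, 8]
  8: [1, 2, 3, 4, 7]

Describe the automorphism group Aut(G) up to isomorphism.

S_5 × S_3

The vertices split by degree into {5, 6, 8} (degree 5) and {1, 2, 3, 4, 7} (degree 3); every edge runs between the two parts, so G is the complete bipartite graph K_{3,5}. Automorphisms preserve the bipartition setwise (since the parts differ in size) and act as S_5 × S_3 within it; |Aut| = 720.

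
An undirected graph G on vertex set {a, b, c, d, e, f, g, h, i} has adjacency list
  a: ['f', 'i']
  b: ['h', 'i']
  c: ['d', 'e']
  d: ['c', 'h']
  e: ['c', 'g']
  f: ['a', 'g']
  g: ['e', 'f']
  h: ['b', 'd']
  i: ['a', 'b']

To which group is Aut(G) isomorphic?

G is 2-regular and connected on 9 vertices, i.e. the cycle C_9. The automorphisms of the 9-cycle are exactly the symmetries of a regular 9-gon: the dihedral group D_9, |D_9| = 18.

D_9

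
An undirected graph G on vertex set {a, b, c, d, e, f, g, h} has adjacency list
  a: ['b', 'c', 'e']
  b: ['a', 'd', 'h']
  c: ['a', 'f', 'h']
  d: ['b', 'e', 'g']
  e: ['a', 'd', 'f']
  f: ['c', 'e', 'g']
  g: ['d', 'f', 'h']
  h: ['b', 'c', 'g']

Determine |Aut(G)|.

G is 3-regular and bipartite on 2^3 = 8 vertices with girth 4; it is the hypercube graph Q_3. The symmetry group of the 3-cube is the hyperoctahedral group B_3 = Z_2 ≀ S_3, of order 2^3·3! = 48.

48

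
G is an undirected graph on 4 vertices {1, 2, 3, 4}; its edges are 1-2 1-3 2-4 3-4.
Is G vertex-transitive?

G is 2-regular and bipartite on 2^2 = 4 vertices with girth 4; it is the hypercube graph Q_2. The symmetry group of the 2-cube is the hyperoctahedral group B_2 = Z_2 ≀ S_2, of order 2^2·2! = 8. Under this action every vertex can be carried to every other, so G is vertex-transitive.

Yes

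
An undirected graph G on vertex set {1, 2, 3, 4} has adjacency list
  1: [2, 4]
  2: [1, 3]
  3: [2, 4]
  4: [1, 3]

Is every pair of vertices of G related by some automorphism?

Every vertex has degree 2 and the graph is connected, so G is the 4-cycle C_4. C_4 has 4 rotations and 4 reflections, so Aut(C_4) ≅ D_4 of order 8. This group acts transitively on the 4 vertices.

Yes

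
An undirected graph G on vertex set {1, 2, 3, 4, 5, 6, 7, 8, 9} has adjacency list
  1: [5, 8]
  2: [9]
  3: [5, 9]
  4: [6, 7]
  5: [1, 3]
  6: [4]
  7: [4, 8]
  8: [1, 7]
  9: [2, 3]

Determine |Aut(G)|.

The degree sequence is [2, 1, 2, 2, 2, 1, 2, 2, 2]; the two degree-1 vertices 2 and 6 are the ends of a path, so G = P_9. The only nontrivial automorphism of a path is the end-to-end reflection, so Aut(G) ≅ Z_2.

2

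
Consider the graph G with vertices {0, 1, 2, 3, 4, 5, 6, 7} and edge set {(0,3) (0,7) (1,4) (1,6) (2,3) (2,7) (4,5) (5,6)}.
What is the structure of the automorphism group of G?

D_4 ≀ Z_2

G has two connected components, {0, 2, 3, 7} and {1, 4, 5, 6}; each is 2-regular, so G = C_4 ⊔ C_4. Aut of a disjoint union of two copies of C_4 is the wreath product D_4 ≀ Z_2, of order 2·8² = 128.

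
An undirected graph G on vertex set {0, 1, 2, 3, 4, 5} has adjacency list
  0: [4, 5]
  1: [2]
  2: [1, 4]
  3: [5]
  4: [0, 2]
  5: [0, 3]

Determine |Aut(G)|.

The degree sequence is [2, 1, 2, 1, 2, 2]; the two degree-1 vertices 1 and 3 are the ends of a path, so G = P_6. A path has exactly one nontrivial symmetry — reversal — giving Aut(G) of order 2.

2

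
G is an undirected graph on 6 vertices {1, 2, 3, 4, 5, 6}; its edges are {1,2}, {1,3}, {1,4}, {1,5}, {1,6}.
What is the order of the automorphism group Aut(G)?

120

Vertex 1 has degree 5 and every other vertex has degree 1, so G is the star K_{1,5} with centre 1. Any automorphism fixes the centre and permutes the 5 leaves freely, so Aut(G) ≅ S_5 of order 5! = 120.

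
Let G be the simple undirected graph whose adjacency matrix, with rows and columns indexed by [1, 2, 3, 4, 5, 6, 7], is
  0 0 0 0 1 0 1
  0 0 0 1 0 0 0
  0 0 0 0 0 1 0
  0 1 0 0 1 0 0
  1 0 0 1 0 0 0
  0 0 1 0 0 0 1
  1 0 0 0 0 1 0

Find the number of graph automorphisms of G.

2

The degree sequence is [2, 1, 1, 2, 2, 2, 2]; the two degree-1 vertices 2 and 3 are the ends of a path, so G = P_7. A path has exactly one nontrivial symmetry — reversal — giving Aut(G) of order 2.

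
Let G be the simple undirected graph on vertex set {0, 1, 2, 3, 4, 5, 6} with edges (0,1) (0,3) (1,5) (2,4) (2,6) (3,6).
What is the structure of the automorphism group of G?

The degree sequence is [2, 2, 2, 2, 1, 1, 2]; the two degree-1 vertices 4 and 5 are the ends of a path, so G = P_7. A path has exactly one nontrivial symmetry — reversal — giving Aut(G) of order 2.

C_2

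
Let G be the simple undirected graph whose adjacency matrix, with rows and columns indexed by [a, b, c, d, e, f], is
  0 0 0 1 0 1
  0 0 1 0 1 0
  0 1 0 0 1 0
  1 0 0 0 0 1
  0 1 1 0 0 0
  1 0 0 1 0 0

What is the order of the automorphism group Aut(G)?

72

G has two connected components, {b, c, e} and {a, d, f}; each is 2-regular, so G = C_3 ⊔ C_3. Aut of a disjoint union of two copies of C_3 is the wreath product D_3 ≀ Z_2, of order 2·6² = 72.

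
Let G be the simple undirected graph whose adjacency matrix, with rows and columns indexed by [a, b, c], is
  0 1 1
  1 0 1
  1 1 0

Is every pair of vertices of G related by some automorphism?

Every vertex has degree 2, so G is the complete graph K_3. Every bijection on the vertex set is an automorphism of K_3; hence Aut(K_3) ≅ S_3, order 6. Under this action every vertex can be carried to every other, so G is vertex-transitive.

Yes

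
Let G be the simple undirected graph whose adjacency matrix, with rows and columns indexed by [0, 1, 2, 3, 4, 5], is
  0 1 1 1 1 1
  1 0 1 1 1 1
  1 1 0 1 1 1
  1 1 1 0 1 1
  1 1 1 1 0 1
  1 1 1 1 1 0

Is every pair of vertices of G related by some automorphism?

Every vertex has degree 5, so G is the complete graph K_6. Every bijection on the vertex set is an automorphism of K_6; hence Aut(K_6) ≅ S_6, order 720. Under this action every vertex can be carried to every other, so G is vertex-transitive.

Yes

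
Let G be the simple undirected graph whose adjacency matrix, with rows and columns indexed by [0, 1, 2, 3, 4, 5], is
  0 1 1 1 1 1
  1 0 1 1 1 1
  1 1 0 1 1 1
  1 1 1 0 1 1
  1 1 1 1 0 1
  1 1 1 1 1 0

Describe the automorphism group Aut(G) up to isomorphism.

the symmetric group on 6 letters

Every vertex has degree 5, so G is the complete graph K_6. Every bijection on the vertex set is an automorphism of K_6; hence Aut(K_6) ≅ S_6, order 720.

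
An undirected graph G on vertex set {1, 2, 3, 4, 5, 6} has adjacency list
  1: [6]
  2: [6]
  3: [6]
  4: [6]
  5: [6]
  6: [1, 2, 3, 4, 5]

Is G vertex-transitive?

Vertex 6 is the only vertex of degree 5, so every automorphism fixes it; G is not vertex-transitive.

No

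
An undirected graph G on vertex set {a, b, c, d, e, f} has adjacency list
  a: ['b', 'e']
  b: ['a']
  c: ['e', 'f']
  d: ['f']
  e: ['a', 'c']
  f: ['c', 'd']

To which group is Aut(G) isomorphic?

the cyclic group of order 2

The degree sequence is [2, 1, 2, 1, 2, 2]; the two degree-1 vertices b and d are the ends of a path, so G = P_6. A path has exactly one nontrivial symmetry — reversal — giving Aut(G) of order 2.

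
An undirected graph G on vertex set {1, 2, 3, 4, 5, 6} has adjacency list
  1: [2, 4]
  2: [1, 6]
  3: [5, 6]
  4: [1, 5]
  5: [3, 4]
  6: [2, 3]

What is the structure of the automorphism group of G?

G is 2-regular and connected on 6 vertices, i.e. the cycle C_6. C_6 has 6 rotations and 6 reflections, so Aut(C_6) ≅ D_6 of order 12.

D_6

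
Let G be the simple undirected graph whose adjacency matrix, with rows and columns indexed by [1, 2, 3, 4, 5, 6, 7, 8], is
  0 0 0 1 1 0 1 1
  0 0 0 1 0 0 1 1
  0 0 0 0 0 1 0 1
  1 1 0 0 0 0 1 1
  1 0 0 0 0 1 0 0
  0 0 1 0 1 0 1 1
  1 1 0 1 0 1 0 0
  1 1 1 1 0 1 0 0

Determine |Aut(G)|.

1

Degrees alone do not determine every vertex (e.g. 1 and 4 both have degree 4), but their neighbour-degree multisets differ: N(1) has degrees [2, 4, 4, 5] while N(4) has degrees [3, 4, 4, 5]. Repeating this refinement separates all vertices, so the only automorphism is the identity.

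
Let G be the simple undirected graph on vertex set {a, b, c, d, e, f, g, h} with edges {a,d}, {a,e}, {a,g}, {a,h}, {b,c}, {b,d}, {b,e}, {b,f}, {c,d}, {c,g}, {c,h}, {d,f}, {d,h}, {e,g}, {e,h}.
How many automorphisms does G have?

The degree sequence is [4, 4, 4, 5, 4, 2, 3, 4]. Checking the degree-preserving permutations of the vertex set shows that none except the identity preserves every edge, so Aut(G) is trivial.

1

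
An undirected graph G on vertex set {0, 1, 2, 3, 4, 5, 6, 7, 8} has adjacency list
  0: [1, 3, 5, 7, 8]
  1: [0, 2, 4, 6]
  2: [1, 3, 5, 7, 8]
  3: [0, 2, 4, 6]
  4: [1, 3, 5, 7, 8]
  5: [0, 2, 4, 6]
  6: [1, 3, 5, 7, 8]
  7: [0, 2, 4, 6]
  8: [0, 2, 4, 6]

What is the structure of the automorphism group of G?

S_4 × S_5

The vertices split by degree into {0, 2, 4, 6} (degree 5) and {1, 3, 5, 7, 8} (degree 4); every edge runs between the two parts, so G is the complete bipartite graph K_{4,5}. Automorphisms preserve the bipartition setwise (since the parts differ in size) and act as S_4 × S_5 within it; |Aut| = 2880.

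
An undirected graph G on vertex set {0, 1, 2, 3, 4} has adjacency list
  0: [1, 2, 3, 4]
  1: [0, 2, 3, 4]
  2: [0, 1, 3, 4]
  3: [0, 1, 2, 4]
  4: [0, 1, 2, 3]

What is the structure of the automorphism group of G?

Every vertex has degree 4, so G is the complete graph K_5. Any permutation of the 5 vertices preserves K_5, so Aut(K_5) = S_5 of order 5! = 120.

the symmetric group on 5 letters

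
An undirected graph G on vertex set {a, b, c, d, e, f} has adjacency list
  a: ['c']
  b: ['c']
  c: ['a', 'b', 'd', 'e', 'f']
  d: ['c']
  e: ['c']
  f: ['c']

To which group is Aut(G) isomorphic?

Vertex c has degree 5 and every other vertex has degree 1, so G is the star K_{1,5} with centre c. The 5 leaves are pairwise interchangeable while the centre is fixed, giving Aut(G) = S_5.

the symmetric group on 5 letters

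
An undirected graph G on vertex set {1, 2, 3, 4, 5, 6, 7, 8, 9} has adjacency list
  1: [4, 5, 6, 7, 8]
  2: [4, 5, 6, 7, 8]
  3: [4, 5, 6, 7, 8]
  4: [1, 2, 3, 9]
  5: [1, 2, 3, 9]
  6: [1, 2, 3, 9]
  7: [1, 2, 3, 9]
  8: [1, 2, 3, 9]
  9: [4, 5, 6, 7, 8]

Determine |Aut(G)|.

2880

The vertices split by degree into {1, 2, 3, 9} (degree 5) and {4, 5, 6, 7, 8} (degree 4); every edge runs between the two parts, so G is the complete bipartite graph K_{4,5}. The parts have unequal sizes, so no automorphism swaps them; each part is permuted independently, giving S_4 × S_5 of order 4!·5! = 2880.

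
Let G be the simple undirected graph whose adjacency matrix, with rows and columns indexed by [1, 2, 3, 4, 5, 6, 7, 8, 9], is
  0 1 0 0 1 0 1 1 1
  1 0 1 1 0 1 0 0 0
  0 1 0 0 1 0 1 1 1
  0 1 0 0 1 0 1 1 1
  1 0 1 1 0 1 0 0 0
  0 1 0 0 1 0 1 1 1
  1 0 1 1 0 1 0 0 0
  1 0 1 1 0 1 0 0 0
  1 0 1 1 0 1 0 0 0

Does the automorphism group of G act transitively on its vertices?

Automorphisms preserve degree, but G has vertices of degree 4 and vertices of degree 5; no automorphism maps one to the other, so G is not vertex-transitive.

No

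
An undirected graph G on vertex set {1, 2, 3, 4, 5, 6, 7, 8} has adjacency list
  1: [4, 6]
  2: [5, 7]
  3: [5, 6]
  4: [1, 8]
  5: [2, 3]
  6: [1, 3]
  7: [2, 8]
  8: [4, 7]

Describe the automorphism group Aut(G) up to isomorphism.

D_8

G is 2-regular and connected on 8 vertices, i.e. the cycle C_8. C_8 has 8 rotations and 8 reflections, so Aut(C_8) ≅ D_8 of order 16.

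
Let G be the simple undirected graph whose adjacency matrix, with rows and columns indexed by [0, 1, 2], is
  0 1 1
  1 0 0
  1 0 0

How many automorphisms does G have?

2

The degree sequence is [2, 1, 1]; the two degree-1 vertices 1 and 2 are the ends of a path, so G = P_3. A path has exactly one nontrivial symmetry — reversal — giving Aut(G) of order 2.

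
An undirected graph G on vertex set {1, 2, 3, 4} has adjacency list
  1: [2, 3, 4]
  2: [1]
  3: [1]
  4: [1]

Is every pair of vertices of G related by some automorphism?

No

Vertex 1 is the only vertex of degree 3, so every automorphism fixes it; G is not vertex-transitive.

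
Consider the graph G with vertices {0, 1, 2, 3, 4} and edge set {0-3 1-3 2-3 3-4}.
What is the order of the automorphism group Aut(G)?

Vertex 3 has degree 4 and every other vertex has degree 1, so G is the star K_{1,4} with centre 3. The 4 leaves are pairwise interchangeable while the centre is fixed, giving Aut(G) = S_4.

24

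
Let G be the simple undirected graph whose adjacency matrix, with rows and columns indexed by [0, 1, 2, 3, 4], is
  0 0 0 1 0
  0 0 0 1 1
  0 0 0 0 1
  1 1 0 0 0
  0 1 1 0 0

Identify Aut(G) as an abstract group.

The degree sequence is [1, 2, 1, 2, 2]; the two degree-1 vertices 0 and 2 are the ends of a path, so G = P_5. The only nontrivial automorphism of a path is the end-to-end reflection, so Aut(G) ≅ Z_2.

Z_2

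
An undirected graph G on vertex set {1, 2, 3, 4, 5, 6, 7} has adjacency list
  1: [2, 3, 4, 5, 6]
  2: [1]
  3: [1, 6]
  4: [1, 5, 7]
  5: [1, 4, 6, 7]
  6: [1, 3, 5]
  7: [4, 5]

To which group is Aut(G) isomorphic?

1

The degree sequence is [5, 1, 2, 3, 4, 3, 2]. Checking the degree-preserving permutations of the vertex set shows that none except the identity preserves every edge, so Aut(G) is trivial.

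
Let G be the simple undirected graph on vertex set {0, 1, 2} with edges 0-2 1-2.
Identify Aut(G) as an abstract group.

The degree sequence is [1, 1, 2]; the two degree-1 vertices 0 and 1 are the ends of a path, so G = P_3. The only nontrivial automorphism of a path is the end-to-end reflection, so Aut(G) ≅ Z_2.

C_2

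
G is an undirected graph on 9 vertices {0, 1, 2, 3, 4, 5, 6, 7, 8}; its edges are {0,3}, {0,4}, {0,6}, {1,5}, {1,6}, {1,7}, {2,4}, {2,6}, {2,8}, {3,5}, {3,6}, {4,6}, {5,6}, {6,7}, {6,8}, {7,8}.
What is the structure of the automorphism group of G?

D_8

Vertex 6 is the unique vertex of degree 8; the remaining 8 vertices each have degree 3 and induce a cycle, so G is the wheel on 9 vertices with hub 6. Every automorphism fixes the hub and acts on the rim 8-cycle, so Aut(G) ≅ Aut(C_8) = D_8 of order 16.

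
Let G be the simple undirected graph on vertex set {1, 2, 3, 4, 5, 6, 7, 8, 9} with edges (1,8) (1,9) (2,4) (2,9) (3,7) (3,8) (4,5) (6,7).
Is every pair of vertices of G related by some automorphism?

Automorphisms preserve degree, but G has vertices of degree 1 and vertices of degree 2; no automorphism maps one to the other, so G is not vertex-transitive.

No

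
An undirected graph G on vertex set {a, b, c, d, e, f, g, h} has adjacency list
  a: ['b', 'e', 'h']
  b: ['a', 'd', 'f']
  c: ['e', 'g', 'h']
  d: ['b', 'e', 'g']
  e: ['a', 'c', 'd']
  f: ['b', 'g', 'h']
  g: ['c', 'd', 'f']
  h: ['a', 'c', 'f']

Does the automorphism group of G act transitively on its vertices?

G is 3-regular and bipartite on 2^3 = 8 vertices with girth 4; it is the hypercube graph Q_3. The symmetry group of the 3-cube is the hyperoctahedral group B_3 = Z_2 ≀ S_3, of order 2^3·3! = 48. This group acts transitively on the 8 vertices.

Yes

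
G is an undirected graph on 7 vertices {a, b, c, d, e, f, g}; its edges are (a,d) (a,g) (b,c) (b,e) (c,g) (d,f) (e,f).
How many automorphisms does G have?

14

G is 2-regular and connected on 7 vertices, i.e. the cycle C_7. The automorphisms of the 7-cycle are exactly the symmetries of a regular 7-gon: the dihedral group D_7, |D_7| = 14.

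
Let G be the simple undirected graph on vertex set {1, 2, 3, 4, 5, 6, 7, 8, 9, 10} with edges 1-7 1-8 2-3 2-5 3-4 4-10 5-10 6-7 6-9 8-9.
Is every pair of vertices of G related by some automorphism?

G has two connected components, {2, 3, 4, 5, 10} and {1, 6, 7, 8, 9}; each is 2-regular, so G = C_5 ⊔ C_5. Aut of a disjoint union of two copies of C_5 is the wreath product D_5 ≀ Z_2, of order 2·10² = 200. Under this action every vertex can be carried to every other, so G is vertex-transitive.

Yes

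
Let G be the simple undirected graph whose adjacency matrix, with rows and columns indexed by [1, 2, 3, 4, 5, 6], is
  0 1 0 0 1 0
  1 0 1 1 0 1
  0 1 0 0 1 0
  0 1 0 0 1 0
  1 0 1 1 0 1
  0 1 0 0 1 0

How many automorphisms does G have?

48

The vertices split by degree into {2, 5} (degree 4) and {1, 3, 4, 6} (degree 2); every edge runs between the two parts, so G is the complete bipartite graph K_{2,4}. The parts have unequal sizes, so no automorphism swaps them; each part is permuted independently, giving S_2 × S_4 of order 2!·4! = 48.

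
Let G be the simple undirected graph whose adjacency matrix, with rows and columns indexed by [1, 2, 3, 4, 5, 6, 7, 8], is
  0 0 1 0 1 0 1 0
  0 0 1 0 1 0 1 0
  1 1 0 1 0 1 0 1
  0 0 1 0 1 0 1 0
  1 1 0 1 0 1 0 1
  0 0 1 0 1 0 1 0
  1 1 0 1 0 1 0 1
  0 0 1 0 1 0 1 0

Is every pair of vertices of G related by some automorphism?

Automorphisms preserve degree, but G has vertices of degree 3 and vertices of degree 5; no automorphism maps one to the other, so G is not vertex-transitive.

No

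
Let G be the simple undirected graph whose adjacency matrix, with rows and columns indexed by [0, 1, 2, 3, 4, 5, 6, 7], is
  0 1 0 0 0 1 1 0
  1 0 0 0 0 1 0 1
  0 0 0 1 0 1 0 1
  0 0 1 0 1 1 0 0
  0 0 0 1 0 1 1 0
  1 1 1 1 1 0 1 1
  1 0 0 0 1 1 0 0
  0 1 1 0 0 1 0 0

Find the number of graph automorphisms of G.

14

Vertex 5 is the unique vertex of degree 7; the remaining 7 vertices each have degree 3 and induce a cycle, so G is the wheel on 8 vertices with hub 5. With the hub fixed, the remaining symmetry is that of the rim cycle C_7, giving the dihedral group D_7.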